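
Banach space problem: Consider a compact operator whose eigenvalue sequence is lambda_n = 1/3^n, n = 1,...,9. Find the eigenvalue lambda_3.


The eigenvalue formula gives lambda_3 = 1/3^3
= 1/27
= 0.0370

0.0370


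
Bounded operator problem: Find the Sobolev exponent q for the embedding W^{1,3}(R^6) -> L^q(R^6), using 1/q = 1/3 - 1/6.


Using the Sobolev embedding formula: 1/q = 1/p - k/n
1/q = 1/3 - 1/6 = 1/6
q = 1/(1/6) = 6

6.0000


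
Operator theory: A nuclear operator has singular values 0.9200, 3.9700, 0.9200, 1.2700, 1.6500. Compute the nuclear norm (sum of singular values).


The nuclear norm is the sum of all singular values.
||T||_1 = 0.9200 + 3.9700 + 0.9200 + 1.2700 + 1.6500
= 8.7300

8.7300


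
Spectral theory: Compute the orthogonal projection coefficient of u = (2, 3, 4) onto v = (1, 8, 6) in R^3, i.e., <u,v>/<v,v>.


Computing <u,v> = 2*1 + 3*8 + 4*6 = 50
Computing <v,v> = 1^2 + 8^2 + 6^2 = 101
Projection coefficient = 50/101 = 0.4950

0.4950


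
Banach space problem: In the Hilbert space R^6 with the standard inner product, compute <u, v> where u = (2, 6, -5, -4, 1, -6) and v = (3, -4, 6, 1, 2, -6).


Computing the standard inner product <u, v> = sum u_i * v_i
= 2*3 + 6*-4 + -5*6 + -4*1 + 1*2 + -6*-6
= 6 + -24 + -30 + -4 + 2 + 36
= -14

-14


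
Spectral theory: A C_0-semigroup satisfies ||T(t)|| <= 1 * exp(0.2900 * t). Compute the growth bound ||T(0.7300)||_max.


||T(0.7300)|| <= 1 * exp(0.2900 * 0.7300)
= 1 * exp(0.2117)
= 1 * 1.2358
= 1.2358

1.2358


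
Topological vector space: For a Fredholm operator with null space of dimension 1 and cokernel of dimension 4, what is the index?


The Fredholm index is defined as ind(T) = dim(ker T) - dim(coker T)
= 1 - 4
= -3

-3


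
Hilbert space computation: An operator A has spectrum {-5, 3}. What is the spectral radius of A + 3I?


Spectrum of A + 3I = {-2, 6}
Spectral radius = max |lambda| over the shifted spectrum
= max(2, 6) = 6

6


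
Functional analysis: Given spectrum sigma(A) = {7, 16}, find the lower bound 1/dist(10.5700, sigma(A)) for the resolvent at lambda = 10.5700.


dist(10.5700, {7, 16}) = min(|10.5700 - 7|, |10.5700 - 16|)
= min(3.5700, 5.4300) = 3.5700
Resolvent bound = 1/3.5700 = 0.2801

0.2801


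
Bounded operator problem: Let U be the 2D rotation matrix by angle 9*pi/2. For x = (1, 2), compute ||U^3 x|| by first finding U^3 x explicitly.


U is a rotation by theta = 9*pi/2
U^3 = rotation by 3*theta = 27*pi/2 = 3*pi/2 (mod 2*pi)
cos(3*pi/2) = 0.0000, sin(3*pi/2) = -1.0000
U^3 x = (0.0000 * 1 - -1.0000 * 2, -1.0000 * 1 + 0.0000 * 2)
= (2.0000, -1.0000)
||U^3 x|| = sqrt(2.0000^2 + (-1.0000)^2) = sqrt(5.0000) = 2.2361

2.2361


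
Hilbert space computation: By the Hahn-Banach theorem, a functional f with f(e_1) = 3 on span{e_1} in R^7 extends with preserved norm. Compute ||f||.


The norm of f is given by ||f|| = sup_{||x||=1} |f(x)|.
On span{e_1}, ||e_1|| = 1, so ||f|| = |f(e_1)| / ||e_1||
= |3| / 1 = 3.0000

3.0000


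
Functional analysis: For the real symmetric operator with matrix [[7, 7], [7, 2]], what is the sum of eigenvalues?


For a self-adjoint (symmetric) matrix, the eigenvalues are real.
The sum of eigenvalues equals the trace of the matrix.
trace = 7 + 2 = 9

9


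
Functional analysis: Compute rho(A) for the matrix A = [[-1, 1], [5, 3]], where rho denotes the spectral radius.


For a 2x2 matrix, eigenvalues satisfy lambda^2 - (trace)*lambda + det = 0
trace = -1 + 3 = 2
det = -1*3 - 1*5 = -8
discriminant = 2^2 - 4*(-8) = 36
spectral radius = max |eigenvalue| = 4.0000

4.0000


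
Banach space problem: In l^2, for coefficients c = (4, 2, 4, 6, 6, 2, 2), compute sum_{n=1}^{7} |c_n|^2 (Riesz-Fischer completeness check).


sum |c_n|^2 = 4^2 + 2^2 + 4^2 + 6^2 + 6^2 + 2^2 + 2^2
= 16 + 4 + 16 + 36 + 36 + 4 + 4
= 116

116


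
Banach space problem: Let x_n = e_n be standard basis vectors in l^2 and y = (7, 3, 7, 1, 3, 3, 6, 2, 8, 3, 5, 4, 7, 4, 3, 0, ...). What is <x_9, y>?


x_9 = e_9 is the standard basis vector with 1 in position 9.
<x_9, y> = y_9 = 8
As n -> infinity, <x_n, y> -> 0, confirming weak convergence of (x_n) to 0.

8


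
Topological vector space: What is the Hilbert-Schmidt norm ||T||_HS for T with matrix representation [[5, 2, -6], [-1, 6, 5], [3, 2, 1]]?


The Hilbert-Schmidt norm is sqrt(sum of squares of all entries).
Sum of squares = 5^2 + 2^2 + (-6)^2 + (-1)^2 + 6^2 + 5^2 + 3^2 + 2^2 + 1^2
= 25 + 4 + 36 + 1 + 36 + 25 + 9 + 4 + 1 = 141
||T||_HS = sqrt(141) = 11.8743

11.8743


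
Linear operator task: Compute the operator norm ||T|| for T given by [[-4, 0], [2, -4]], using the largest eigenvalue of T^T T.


A^T A = [[20, -8], [-8, 16]]
trace(A^T A) = 36, det(A^T A) = 256
discriminant = 36^2 - 4*256 = 272
Largest eigenvalue of A^T A = (trace + sqrt(disc))/2 = 26.2462
||T|| = sqrt(26.2462) = 5.1231

5.1231


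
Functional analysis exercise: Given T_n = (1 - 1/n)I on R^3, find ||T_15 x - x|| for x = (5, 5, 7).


T_15 x - x = (1 - 1/15)x - x = -x/15
||x|| = sqrt(99) = 9.9499
||T_15 x - x|| = ||x||/15 = 9.9499/15 = 0.6633

0.6633


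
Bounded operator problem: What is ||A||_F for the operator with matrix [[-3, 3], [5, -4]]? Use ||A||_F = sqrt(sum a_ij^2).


||A||_F^2 = sum a_ij^2
= (-3)^2 + 3^2 + 5^2 + (-4)^2
= 9 + 9 + 25 + 16 = 59
||A||_F = sqrt(59) = 7.6811

7.6811


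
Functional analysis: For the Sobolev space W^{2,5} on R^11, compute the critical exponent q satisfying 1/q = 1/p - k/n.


Using the Sobolev embedding formula: 1/q = 1/p - k/n
1/q = 1/5 - 2/11 = 1/55
q = 1/(1/55) = 55

55.0000


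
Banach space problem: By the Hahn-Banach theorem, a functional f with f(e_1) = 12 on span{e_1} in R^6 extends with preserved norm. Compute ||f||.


The norm of f is given by ||f|| = sup_{||x||=1} |f(x)|.
On span{e_1}, ||e_1|| = 1, so ||f|| = |f(e_1)| / ||e_1||
= |12| / 1 = 12.0000

12.0000


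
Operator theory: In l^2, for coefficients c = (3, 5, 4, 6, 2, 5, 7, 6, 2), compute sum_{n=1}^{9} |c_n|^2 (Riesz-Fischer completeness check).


sum |c_n|^2 = 3^2 + 5^2 + 4^2 + 6^2 + 2^2 + 5^2 + 7^2 + 6^2 + 2^2
= 9 + 25 + 16 + 36 + 4 + 25 + 49 + 36 + 4
= 204

204


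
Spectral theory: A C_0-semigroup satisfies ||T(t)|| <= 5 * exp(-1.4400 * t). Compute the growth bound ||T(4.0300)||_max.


||T(4.0300)|| <= 5 * exp(-1.4400 * 4.0300)
= 5 * exp(-5.8032)
= 5 * 0.0030
= 0.0151

0.0151


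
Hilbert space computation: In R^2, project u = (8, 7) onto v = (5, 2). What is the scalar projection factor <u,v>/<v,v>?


Computing <u,v> = 8*5 + 7*2 = 54
Computing <v,v> = 5^2 + 2^2 = 29
Projection coefficient = 54/29 = 1.8621

1.8621


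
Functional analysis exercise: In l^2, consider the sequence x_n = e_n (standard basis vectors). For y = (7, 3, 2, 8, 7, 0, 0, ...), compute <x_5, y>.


x_5 = e_5 is the standard basis vector with 1 in position 5.
<x_5, y> = y_5 = 7
As n -> infinity, <x_n, y> -> 0, confirming weak convergence of (x_n) to 0.

7


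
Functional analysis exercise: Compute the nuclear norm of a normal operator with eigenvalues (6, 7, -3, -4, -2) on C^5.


For a normal operator, singular values equal |eigenvalues|.
Trace norm = sum |lambda_i| = 6 + 7 + 3 + 4 + 2
= 22

22


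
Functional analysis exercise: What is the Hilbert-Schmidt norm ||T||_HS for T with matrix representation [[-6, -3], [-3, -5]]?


The Hilbert-Schmidt norm is sqrt(sum of squares of all entries).
Sum of squares = (-6)^2 + (-3)^2 + (-3)^2 + (-5)^2
= 36 + 9 + 9 + 25 = 79
||T||_HS = sqrt(79) = 8.8882

8.8882


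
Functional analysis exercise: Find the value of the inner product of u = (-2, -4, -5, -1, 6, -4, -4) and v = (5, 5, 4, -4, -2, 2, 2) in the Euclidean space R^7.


Computing the standard inner product <u, v> = sum u_i * v_i
= -2*5 + -4*5 + -5*4 + -1*-4 + 6*-2 + -4*2 + -4*2
= -10 + -20 + -20 + 4 + -12 + -8 + -8
= -74

-74


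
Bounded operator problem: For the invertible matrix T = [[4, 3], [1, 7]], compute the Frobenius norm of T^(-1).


det(T) = 4*7 - 3*1 = 25
T^(-1) = (1/25) * [[7, -3], [-1, 4]] = [[0.2800, -0.1200], [-0.0400, 0.1600]]
||T^(-1)||_F^2 = 0.2800^2 + (-0.1200)^2 + (-0.0400)^2 + 0.1600^2 = 0.1200
||T^(-1)||_F = sqrt(0.1200) = 0.3464

0.3464


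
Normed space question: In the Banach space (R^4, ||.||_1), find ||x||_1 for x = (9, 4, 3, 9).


The l^1 norm equals the sum of absolute values of all components.
||x||_1 = 9 + 4 + 3 + 9
= 25

25.0000


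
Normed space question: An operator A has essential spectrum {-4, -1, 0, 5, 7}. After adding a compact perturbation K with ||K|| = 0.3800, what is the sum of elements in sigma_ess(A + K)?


By Weyl's theorem, the essential spectrum is invariant under compact perturbations.
sigma_ess(A + K) = sigma_ess(A) = {-4, -1, 0, 5, 7}
Sum = -4 + -1 + 0 + 5 + 7 = 7

7


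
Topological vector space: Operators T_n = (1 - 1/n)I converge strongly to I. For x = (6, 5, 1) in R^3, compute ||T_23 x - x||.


T_23 x - x = (1 - 1/23)x - x = -x/23
||x|| = sqrt(62) = 7.8740
||T_23 x - x|| = ||x||/23 = 7.8740/23 = 0.3423

0.3423


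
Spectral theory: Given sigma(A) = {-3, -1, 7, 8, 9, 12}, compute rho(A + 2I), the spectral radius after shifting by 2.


Spectrum of A + 2I = {-1, 1, 9, 10, 11, 14}
Spectral radius = max |lambda| over the shifted spectrum
= max(1, 1, 9, 10, 11, 14) = 14

14


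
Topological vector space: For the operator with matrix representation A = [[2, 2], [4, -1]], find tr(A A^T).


trace(A * A^T) = sum of squares of all entries
= 2^2 + 2^2 + 4^2 + (-1)^2
= 4 + 4 + 16 + 1
= 25

25


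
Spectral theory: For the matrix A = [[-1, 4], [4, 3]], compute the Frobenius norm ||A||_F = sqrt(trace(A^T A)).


||A||_F^2 = sum a_ij^2
= (-1)^2 + 4^2 + 4^2 + 3^2
= 1 + 16 + 16 + 9 = 42
||A||_F = sqrt(42) = 6.4807

6.4807


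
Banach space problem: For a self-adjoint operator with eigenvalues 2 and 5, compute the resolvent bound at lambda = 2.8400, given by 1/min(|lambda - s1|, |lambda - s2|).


dist(2.8400, {2, 5}) = min(|2.8400 - 2|, |2.8400 - 5|)
= min(0.8400, 2.1600) = 0.8400
Resolvent bound = 1/0.8400 = 1.1905

1.1905


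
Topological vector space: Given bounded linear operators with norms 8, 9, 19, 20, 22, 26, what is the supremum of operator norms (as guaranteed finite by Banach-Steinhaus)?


By the Uniform Boundedness Principle, the supremum of norms is finite.
sup_k ||T_k|| = max(8, 9, 19, 20, 22, 26) = 26

26


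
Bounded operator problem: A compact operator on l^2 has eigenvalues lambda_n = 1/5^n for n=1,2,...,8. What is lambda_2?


The eigenvalue formula gives lambda_2 = 1/5^2
= 1/25
= 0.0400

0.0400


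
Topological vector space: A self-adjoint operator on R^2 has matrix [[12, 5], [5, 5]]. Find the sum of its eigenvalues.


For a self-adjoint (symmetric) matrix, the eigenvalues are real.
The sum of eigenvalues equals the trace of the matrix.
trace = 12 + 5 = 17

17


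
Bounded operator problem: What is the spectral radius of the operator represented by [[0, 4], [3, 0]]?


For a 2x2 matrix, eigenvalues satisfy lambda^2 - (trace)*lambda + det = 0
trace = 0 + 0 = 0
det = 0*0 - 4*3 = -12
discriminant = 0^2 - 4*(-12) = 48
spectral radius = max |eigenvalue| = 3.4641

3.4641


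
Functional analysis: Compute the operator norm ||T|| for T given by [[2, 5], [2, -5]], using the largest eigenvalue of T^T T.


A^T A = [[8, 0], [0, 50]]
trace(A^T A) = 58, det(A^T A) = 400
discriminant = 58^2 - 4*400 = 1764
Largest eigenvalue of A^T A = (trace + sqrt(disc))/2 = 50.0000
||T|| = sqrt(50.0000) = 7.0711

7.0711


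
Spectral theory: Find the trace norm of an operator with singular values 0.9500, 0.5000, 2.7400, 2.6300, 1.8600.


The nuclear norm is the sum of all singular values.
||T||_1 = 0.9500 + 0.5000 + 2.7400 + 2.6300 + 1.8600
= 8.6800

8.6800


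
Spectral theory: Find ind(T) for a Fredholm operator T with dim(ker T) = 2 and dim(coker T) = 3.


The Fredholm index is defined as ind(T) = dim(ker T) - dim(coker T)
= 2 - 3
= -1

-1


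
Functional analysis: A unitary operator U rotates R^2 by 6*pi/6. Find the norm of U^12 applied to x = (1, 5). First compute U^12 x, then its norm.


U is a rotation by theta = 6*pi/6
U^12 = rotation by 12*theta = 72*pi/6 = 0*pi/6 (mod 2*pi)
cos(0*pi/6) = 1.0000, sin(0*pi/6) = 0.0000
U^12 x = (1.0000 * 1 - 0.0000 * 5, 0.0000 * 1 + 1.0000 * 5)
= (1.0000, 5.0000)
||U^12 x|| = sqrt(1.0000^2 + 5.0000^2) = sqrt(26.0000) = 5.0990

5.0990


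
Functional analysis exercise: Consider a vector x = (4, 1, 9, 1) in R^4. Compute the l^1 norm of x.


The l^1 norm equals the sum of absolute values of all components.
||x||_1 = 4 + 1 + 9 + 1
= 15

15.0000


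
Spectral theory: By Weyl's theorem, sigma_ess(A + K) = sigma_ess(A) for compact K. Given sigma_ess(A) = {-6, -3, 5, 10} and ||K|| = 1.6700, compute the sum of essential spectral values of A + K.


By Weyl's theorem, the essential spectrum is invariant under compact perturbations.
sigma_ess(A + K) = sigma_ess(A) = {-6, -3, 5, 10}
Sum = -6 + -3 + 5 + 10 = 6

6


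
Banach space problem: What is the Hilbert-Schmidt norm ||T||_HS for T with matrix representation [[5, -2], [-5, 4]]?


The Hilbert-Schmidt norm is sqrt(sum of squares of all entries).
Sum of squares = 5^2 + (-2)^2 + (-5)^2 + 4^2
= 25 + 4 + 25 + 16 = 70
||T||_HS = sqrt(70) = 8.3666

8.3666


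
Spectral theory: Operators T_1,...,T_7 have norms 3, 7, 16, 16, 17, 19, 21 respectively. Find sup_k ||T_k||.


By the Uniform Boundedness Principle, the supremum of norms is finite.
sup_k ||T_k|| = max(3, 7, 16, 16, 17, 19, 21) = 21

21


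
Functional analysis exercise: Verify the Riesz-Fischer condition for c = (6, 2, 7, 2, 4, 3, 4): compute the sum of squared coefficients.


sum |c_n|^2 = 6^2 + 2^2 + 7^2 + 2^2 + 4^2 + 3^2 + 4^2
= 36 + 4 + 49 + 4 + 16 + 9 + 16
= 134

134


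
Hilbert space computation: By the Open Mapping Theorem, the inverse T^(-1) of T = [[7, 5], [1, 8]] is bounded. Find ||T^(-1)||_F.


det(T) = 7*8 - 5*1 = 51
T^(-1) = (1/51) * [[8, -5], [-1, 7]] = [[0.1569, -0.0980], [-0.0196, 0.1373]]
||T^(-1)||_F^2 = 0.1569^2 + (-0.0980)^2 + (-0.0196)^2 + 0.1373^2 = 0.0534
||T^(-1)||_F = sqrt(0.0534) = 0.2312

0.2312


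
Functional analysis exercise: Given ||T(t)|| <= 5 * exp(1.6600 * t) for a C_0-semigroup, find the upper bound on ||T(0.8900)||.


||T(0.8900)|| <= 5 * exp(1.6600 * 0.8900)
= 5 * exp(1.4774)
= 5 * 4.3815
= 21.9077

21.9077


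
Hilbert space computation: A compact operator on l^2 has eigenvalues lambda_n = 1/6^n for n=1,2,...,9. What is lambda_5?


The eigenvalue formula gives lambda_5 = 1/6^5
= 1/7776
= 1.2860e-04

1.2860e-04


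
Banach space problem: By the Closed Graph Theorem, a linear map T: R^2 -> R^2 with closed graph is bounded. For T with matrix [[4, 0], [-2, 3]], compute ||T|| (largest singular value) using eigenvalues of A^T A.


A^T A = [[20, -6], [-6, 9]]
trace(A^T A) = 29, det(A^T A) = 144
discriminant = 29^2 - 4*144 = 265
Largest eigenvalue of A^T A = (trace + sqrt(disc))/2 = 22.6394
||T|| = sqrt(22.6394) = 4.7581

4.7581


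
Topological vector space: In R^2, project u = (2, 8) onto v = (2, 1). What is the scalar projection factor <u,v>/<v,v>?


Computing <u,v> = 2*2 + 8*1 = 12
Computing <v,v> = 2^2 + 1^2 = 5
Projection coefficient = 12/5 = 2.4000

2.4000


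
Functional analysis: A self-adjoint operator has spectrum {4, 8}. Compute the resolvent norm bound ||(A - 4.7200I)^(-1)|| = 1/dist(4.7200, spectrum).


dist(4.7200, {4, 8}) = min(|4.7200 - 4|, |4.7200 - 8|)
= min(0.7200, 3.2800) = 0.7200
Resolvent bound = 1/0.7200 = 1.3889

1.3889


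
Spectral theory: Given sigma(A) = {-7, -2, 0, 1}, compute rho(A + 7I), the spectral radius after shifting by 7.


Spectrum of A + 7I = {0, 5, 7, 8}
Spectral radius = max |lambda| over the shifted spectrum
= max(0, 5, 7, 8) = 8

8


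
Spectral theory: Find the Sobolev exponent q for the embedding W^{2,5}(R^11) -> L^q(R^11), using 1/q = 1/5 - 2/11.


Using the Sobolev embedding formula: 1/q = 1/p - k/n
1/q = 1/5 - 2/11 = 1/55
q = 1/(1/55) = 55

55.0000


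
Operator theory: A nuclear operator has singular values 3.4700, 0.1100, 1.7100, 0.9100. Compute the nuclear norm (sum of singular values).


The nuclear norm is the sum of all singular values.
||T||_1 = 3.4700 + 0.1100 + 1.7100 + 0.9100
= 6.2000

6.2000


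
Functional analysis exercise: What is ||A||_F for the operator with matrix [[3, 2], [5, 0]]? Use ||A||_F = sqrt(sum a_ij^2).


||A||_F^2 = sum a_ij^2
= 3^2 + 2^2 + 5^2 + 0^2
= 9 + 4 + 25 + 0 = 38
||A||_F = sqrt(38) = 6.1644

6.1644


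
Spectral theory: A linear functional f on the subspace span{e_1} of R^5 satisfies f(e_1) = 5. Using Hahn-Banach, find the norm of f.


The norm of f is given by ||f|| = sup_{||x||=1} |f(x)|.
On span{e_1}, ||e_1|| = 1, so ||f|| = |f(e_1)| / ||e_1||
= |5| / 1 = 5.0000

5.0000


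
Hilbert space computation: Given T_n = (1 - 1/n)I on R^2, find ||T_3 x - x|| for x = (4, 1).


T_3 x - x = (1 - 1/3)x - x = -x/3
||x|| = sqrt(17) = 4.1231
||T_3 x - x|| = ||x||/3 = 4.1231/3 = 1.3744

1.3744


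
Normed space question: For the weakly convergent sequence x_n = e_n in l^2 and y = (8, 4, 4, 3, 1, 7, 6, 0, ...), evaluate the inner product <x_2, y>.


x_2 = e_2 is the standard basis vector with 1 in position 2.
<x_2, y> = y_2 = 4
As n -> infinity, <x_n, y> -> 0, confirming weak convergence of (x_n) to 0.

4


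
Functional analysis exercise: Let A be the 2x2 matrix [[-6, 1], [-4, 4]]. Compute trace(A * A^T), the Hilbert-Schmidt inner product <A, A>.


trace(A * A^T) = sum of squares of all entries
= (-6)^2 + 1^2 + (-4)^2 + 4^2
= 36 + 1 + 16 + 16
= 69

69


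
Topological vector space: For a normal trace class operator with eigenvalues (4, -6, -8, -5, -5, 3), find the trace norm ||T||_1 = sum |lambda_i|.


For a normal operator, singular values equal |eigenvalues|.
Trace norm = sum |lambda_i| = 4 + 6 + 8 + 5 + 5 + 3
= 31

31


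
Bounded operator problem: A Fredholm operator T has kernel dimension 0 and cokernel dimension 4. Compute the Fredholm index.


The Fredholm index is defined as ind(T) = dim(ker T) - dim(coker T)
= 0 - 4
= -4

-4


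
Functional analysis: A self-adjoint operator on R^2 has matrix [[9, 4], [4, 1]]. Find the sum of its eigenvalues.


For a self-adjoint (symmetric) matrix, the eigenvalues are real.
The sum of eigenvalues equals the trace of the matrix.
trace = 9 + 1 = 10

10


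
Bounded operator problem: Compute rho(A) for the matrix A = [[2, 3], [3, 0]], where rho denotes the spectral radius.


For a 2x2 matrix, eigenvalues satisfy lambda^2 - (trace)*lambda + det = 0
trace = 2 + 0 = 2
det = 2*0 - 3*3 = -9
discriminant = 2^2 - 4*(-9) = 40
spectral radius = max |eigenvalue| = 4.1623

4.1623


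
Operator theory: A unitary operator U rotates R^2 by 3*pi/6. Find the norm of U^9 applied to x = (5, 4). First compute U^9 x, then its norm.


U is a rotation by theta = 3*pi/6
U^9 = rotation by 9*theta = 27*pi/6 = 3*pi/6 (mod 2*pi)
cos(3*pi/6) = 0.0000, sin(3*pi/6) = 1.0000
U^9 x = (0.0000 * 5 - 1.0000 * 4, 1.0000 * 5 + 0.0000 * 4)
= (-4.0000, 5.0000)
||U^9 x|| = sqrt((-4.0000)^2 + 5.0000^2) = sqrt(41.0000) = 6.4031

6.4031


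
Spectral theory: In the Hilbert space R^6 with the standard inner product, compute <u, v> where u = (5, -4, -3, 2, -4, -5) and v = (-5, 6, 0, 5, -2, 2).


Computing the standard inner product <u, v> = sum u_i * v_i
= 5*-5 + -4*6 + -3*0 + 2*5 + -4*-2 + -5*2
= -25 + -24 + 0 + 10 + 8 + -10
= -41

-41


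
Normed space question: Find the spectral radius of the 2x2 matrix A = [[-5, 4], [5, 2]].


For a 2x2 matrix, eigenvalues satisfy lambda^2 - (trace)*lambda + det = 0
trace = -5 + 2 = -3
det = -5*2 - 4*5 = -30
discriminant = (-3)^2 - 4*(-30) = 129
spectral radius = max |eigenvalue| = 7.1789

7.1789


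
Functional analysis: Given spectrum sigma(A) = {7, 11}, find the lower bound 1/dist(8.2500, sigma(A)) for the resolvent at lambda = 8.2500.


dist(8.2500, {7, 11}) = min(|8.2500 - 7|, |8.2500 - 11|)
= min(1.2500, 2.7500) = 1.2500
Resolvent bound = 1/1.2500 = 0.8000

0.8000


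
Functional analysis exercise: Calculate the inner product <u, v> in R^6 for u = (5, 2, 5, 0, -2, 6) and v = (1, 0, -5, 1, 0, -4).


Computing the standard inner product <u, v> = sum u_i * v_i
= 5*1 + 2*0 + 5*-5 + 0*1 + -2*0 + 6*-4
= 5 + 0 + -25 + 0 + 0 + -24
= -44

-44


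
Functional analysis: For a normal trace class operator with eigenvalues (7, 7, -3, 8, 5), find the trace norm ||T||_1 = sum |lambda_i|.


For a normal operator, singular values equal |eigenvalues|.
Trace norm = sum |lambda_i| = 7 + 7 + 3 + 8 + 5
= 30

30


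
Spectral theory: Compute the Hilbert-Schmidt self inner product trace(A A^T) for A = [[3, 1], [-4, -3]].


trace(A * A^T) = sum of squares of all entries
= 3^2 + 1^2 + (-4)^2 + (-3)^2
= 9 + 1 + 16 + 9
= 35

35


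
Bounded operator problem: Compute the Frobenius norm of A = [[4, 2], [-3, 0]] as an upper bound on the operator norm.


||A||_F^2 = sum a_ij^2
= 4^2 + 2^2 + (-3)^2 + 0^2
= 16 + 4 + 9 + 0 = 29
||A||_F = sqrt(29) = 5.3852

5.3852


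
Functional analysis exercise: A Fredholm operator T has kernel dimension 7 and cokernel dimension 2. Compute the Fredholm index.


The Fredholm index is defined as ind(T) = dim(ker T) - dim(coker T)
= 7 - 2
= 5

5


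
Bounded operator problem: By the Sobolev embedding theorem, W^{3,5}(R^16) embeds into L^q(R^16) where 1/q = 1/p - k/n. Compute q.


Using the Sobolev embedding formula: 1/q = 1/p - k/n
1/q = 1/5 - 3/16 = 1/80
q = 1/(1/80) = 80

80.0000


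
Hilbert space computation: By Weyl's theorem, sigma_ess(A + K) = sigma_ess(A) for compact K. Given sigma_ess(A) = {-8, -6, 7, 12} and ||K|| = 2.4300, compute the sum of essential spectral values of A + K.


By Weyl's theorem, the essential spectrum is invariant under compact perturbations.
sigma_ess(A + K) = sigma_ess(A) = {-8, -6, 7, 12}
Sum = -8 + -6 + 7 + 12 = 5

5


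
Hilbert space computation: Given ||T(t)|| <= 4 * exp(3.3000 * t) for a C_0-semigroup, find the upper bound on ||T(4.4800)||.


||T(4.4800)|| <= 4 * exp(3.3000 * 4.4800)
= 4 * exp(14.7840)
= 4 * 2.6340e+06
= 1.0536e+07

1.0536e+07


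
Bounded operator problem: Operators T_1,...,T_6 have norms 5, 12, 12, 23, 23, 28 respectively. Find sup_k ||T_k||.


By the Uniform Boundedness Principle, the supremum of norms is finite.
sup_k ||T_k|| = max(5, 12, 12, 23, 23, 28) = 28

28


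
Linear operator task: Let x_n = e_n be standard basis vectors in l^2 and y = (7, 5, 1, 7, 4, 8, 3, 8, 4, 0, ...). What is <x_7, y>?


x_7 = e_7 is the standard basis vector with 1 in position 7.
<x_7, y> = y_7 = 3
As n -> infinity, <x_n, y> -> 0, confirming weak convergence of (x_n) to 0.

3


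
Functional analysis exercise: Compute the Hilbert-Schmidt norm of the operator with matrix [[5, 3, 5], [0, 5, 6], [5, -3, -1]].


The Hilbert-Schmidt norm is sqrt(sum of squares of all entries).
Sum of squares = 5^2 + 3^2 + 5^2 + 0^2 + 5^2 + 6^2 + 5^2 + (-3)^2 + (-1)^2
= 25 + 9 + 25 + 0 + 25 + 36 + 25 + 9 + 1 = 155
||T||_HS = sqrt(155) = 12.4499

12.4499


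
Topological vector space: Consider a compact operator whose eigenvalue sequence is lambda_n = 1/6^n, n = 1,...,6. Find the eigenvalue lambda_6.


The eigenvalue formula gives lambda_6 = 1/6^6
= 1/46656
= 2.1433e-05

2.1433e-05


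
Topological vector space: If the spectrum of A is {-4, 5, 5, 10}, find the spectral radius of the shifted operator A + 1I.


Spectrum of A + 1I = {-3, 6, 6, 11}
Spectral radius = max |lambda| over the shifted spectrum
= max(3, 6, 6, 11) = 11

11


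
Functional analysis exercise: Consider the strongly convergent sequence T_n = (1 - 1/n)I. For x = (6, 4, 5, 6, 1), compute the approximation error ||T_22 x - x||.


T_22 x - x = (1 - 1/22)x - x = -x/22
||x|| = sqrt(114) = 10.6771
||T_22 x - x|| = ||x||/22 = 10.6771/22 = 0.4853

0.4853


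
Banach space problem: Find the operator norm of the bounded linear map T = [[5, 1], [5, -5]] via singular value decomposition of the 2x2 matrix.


A^T A = [[50, -20], [-20, 26]]
trace(A^T A) = 76, det(A^T A) = 900
discriminant = 76^2 - 4*900 = 2176
Largest eigenvalue of A^T A = (trace + sqrt(disc))/2 = 61.3238
||T|| = sqrt(61.3238) = 7.8310

7.8310


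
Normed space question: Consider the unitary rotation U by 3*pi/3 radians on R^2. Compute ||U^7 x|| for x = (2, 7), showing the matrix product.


U is a rotation by theta = 3*pi/3
U^7 = rotation by 7*theta = 21*pi/3 = 3*pi/3 (mod 2*pi)
cos(3*pi/3) = -1.0000, sin(3*pi/3) = 0.0000
U^7 x = (-1.0000 * 2 - 0.0000 * 7, 0.0000 * 2 + -1.0000 * 7)
= (-2.0000, -7.0000)
||U^7 x|| = sqrt((-2.0000)^2 + (-7.0000)^2) = sqrt(53.0000) = 7.2801

7.2801


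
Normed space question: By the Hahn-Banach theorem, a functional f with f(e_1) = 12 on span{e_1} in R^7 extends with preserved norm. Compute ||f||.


The norm of f is given by ||f|| = sup_{||x||=1} |f(x)|.
On span{e_1}, ||e_1|| = 1, so ||f|| = |f(e_1)| / ||e_1||
= |12| / 1 = 12.0000

12.0000


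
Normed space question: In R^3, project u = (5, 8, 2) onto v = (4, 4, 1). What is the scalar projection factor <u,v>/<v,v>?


Computing <u,v> = 5*4 + 8*4 + 2*1 = 54
Computing <v,v> = 4^2 + 4^2 + 1^2 = 33
Projection coefficient = 54/33 = 1.6364

1.6364


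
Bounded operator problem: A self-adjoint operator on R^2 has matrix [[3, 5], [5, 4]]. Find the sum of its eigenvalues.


For a self-adjoint (symmetric) matrix, the eigenvalues are real.
The sum of eigenvalues equals the trace of the matrix.
trace = 3 + 4 = 7

7


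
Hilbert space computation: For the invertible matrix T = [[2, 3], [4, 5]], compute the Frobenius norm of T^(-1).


det(T) = 2*5 - 3*4 = -2
T^(-1) = (1/-2) * [[5, -3], [-4, 2]] = [[-2.5000, 1.5000], [2.0000, -1.0000]]
||T^(-1)||_F^2 = (-2.5000)^2 + 1.5000^2 + 2.0000^2 + (-1.0000)^2 = 13.5000
||T^(-1)||_F = sqrt(13.5000) = 3.6742

3.6742


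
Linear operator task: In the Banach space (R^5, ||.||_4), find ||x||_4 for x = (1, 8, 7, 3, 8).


The l^4 norm = (sum |x_i|^4)^(1/4)
Sum of 4th powers = 1 + 4096 + 2401 + 81 + 4096 = 10675
||x||_4 = (10675)^(1/4) = 10.1646

10.1646


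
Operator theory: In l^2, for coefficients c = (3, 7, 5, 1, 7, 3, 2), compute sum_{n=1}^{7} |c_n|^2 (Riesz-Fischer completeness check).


sum |c_n|^2 = 3^2 + 7^2 + 5^2 + 1^2 + 7^2 + 3^2 + 2^2
= 9 + 49 + 25 + 1 + 49 + 9 + 4
= 146

146


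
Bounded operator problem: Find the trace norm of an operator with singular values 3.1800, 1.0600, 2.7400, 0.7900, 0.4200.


The nuclear norm is the sum of all singular values.
||T||_1 = 3.1800 + 1.0600 + 2.7400 + 0.7900 + 0.4200
= 8.1900

8.1900


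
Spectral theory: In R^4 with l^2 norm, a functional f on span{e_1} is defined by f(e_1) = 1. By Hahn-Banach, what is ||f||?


The norm of f is given by ||f|| = sup_{||x||=1} |f(x)|.
On span{e_1}, ||e_1|| = 1, so ||f|| = |f(e_1)| / ||e_1||
= |1| / 1 = 1.0000

1.0000


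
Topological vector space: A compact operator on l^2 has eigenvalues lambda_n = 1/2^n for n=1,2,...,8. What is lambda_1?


The eigenvalue formula gives lambda_1 = 1/2^1
= 1/2
= 0.5000

0.5000


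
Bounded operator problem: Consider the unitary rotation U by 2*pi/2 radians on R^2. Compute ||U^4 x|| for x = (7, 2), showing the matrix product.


U is a rotation by theta = 2*pi/2
U^4 = rotation by 4*theta = 8*pi/2 = 0*pi/2 (mod 2*pi)
cos(0*pi/2) = 1.0000, sin(0*pi/2) = 0.0000
U^4 x = (1.0000 * 7 - 0.0000 * 2, 0.0000 * 7 + 1.0000 * 2)
= (7.0000, 2.0000)
||U^4 x|| = sqrt(7.0000^2 + 2.0000^2) = sqrt(53.0000) = 7.2801

7.2801


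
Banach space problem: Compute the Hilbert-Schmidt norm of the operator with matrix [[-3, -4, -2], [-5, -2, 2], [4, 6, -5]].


The Hilbert-Schmidt norm is sqrt(sum of squares of all entries).
Sum of squares = (-3)^2 + (-4)^2 + (-2)^2 + (-5)^2 + (-2)^2 + 2^2 + 4^2 + 6^2 + (-5)^2
= 9 + 16 + 4 + 25 + 4 + 4 + 16 + 36 + 25 = 139
||T||_HS = sqrt(139) = 11.7898

11.7898


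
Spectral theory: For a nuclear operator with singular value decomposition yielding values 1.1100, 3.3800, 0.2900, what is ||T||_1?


The nuclear norm is the sum of all singular values.
||T||_1 = 1.1100 + 3.3800 + 0.2900
= 4.7800

4.7800


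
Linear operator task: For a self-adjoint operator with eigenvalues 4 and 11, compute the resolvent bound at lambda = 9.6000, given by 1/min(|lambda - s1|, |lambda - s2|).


dist(9.6000, {4, 11}) = min(|9.6000 - 4|, |9.6000 - 11|)
= min(5.6000, 1.4000) = 1.4000
Resolvent bound = 1/1.4000 = 0.7143

0.7143


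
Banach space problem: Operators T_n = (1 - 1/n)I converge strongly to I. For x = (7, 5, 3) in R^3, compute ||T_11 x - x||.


T_11 x - x = (1 - 1/11)x - x = -x/11
||x|| = sqrt(83) = 9.1104
||T_11 x - x|| = ||x||/11 = 9.1104/11 = 0.8282

0.8282


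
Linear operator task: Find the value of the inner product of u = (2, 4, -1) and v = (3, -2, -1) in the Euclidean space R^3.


Computing the standard inner product <u, v> = sum u_i * v_i
= 2*3 + 4*-2 + -1*-1
= 6 + -8 + 1
= -1

-1


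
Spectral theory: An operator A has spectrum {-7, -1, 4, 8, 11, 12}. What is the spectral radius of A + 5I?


Spectrum of A + 5I = {-2, 4, 9, 13, 16, 17}
Spectral radius = max |lambda| over the shifted spectrum
= max(2, 4, 9, 13, 16, 17) = 17

17


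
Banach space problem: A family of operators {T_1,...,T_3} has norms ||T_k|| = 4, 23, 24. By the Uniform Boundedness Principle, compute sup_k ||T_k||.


By the Uniform Boundedness Principle, the supremum of norms is finite.
sup_k ||T_k|| = max(4, 23, 24) = 24

24


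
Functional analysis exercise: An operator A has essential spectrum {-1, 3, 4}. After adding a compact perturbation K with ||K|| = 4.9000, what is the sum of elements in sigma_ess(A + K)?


By Weyl's theorem, the essential spectrum is invariant under compact perturbations.
sigma_ess(A + K) = sigma_ess(A) = {-1, 3, 4}
Sum = -1 + 3 + 4 = 6

6


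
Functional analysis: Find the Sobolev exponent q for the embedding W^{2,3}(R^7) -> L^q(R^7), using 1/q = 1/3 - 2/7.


Using the Sobolev embedding formula: 1/q = 1/p - k/n
1/q = 1/3 - 2/7 = 1/21
q = 1/(1/21) = 21

21.0000


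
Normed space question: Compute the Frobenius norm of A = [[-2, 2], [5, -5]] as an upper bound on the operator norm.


||A||_F^2 = sum a_ij^2
= (-2)^2 + 2^2 + 5^2 + (-5)^2
= 4 + 4 + 25 + 25 = 58
||A||_F = sqrt(58) = 7.6158

7.6158


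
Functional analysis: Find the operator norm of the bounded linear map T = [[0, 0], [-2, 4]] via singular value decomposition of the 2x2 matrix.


A^T A = [[4, -8], [-8, 16]]
trace(A^T A) = 20, det(A^T A) = 0
discriminant = 20^2 - 4*0 = 400
Largest eigenvalue of A^T A = (trace + sqrt(disc))/2 = 20.0000
||T|| = sqrt(20.0000) = 4.4721

4.4721


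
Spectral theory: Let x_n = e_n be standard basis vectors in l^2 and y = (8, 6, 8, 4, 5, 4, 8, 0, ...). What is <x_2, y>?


x_2 = e_2 is the standard basis vector with 1 in position 2.
<x_2, y> = y_2 = 6
As n -> infinity, <x_n, y> -> 0, confirming weak convergence of (x_n) to 0.

6


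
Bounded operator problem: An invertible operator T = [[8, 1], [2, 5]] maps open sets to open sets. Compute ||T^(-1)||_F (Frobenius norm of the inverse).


det(T) = 8*5 - 1*2 = 38
T^(-1) = (1/38) * [[5, -1], [-2, 8]] = [[0.1316, -0.0263], [-0.0526, 0.2105]]
||T^(-1)||_F^2 = 0.1316^2 + (-0.0263)^2 + (-0.0526)^2 + 0.2105^2 = 0.0651
||T^(-1)||_F = sqrt(0.0651) = 0.2551

0.2551


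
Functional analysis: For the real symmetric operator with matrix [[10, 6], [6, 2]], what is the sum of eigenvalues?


For a self-adjoint (symmetric) matrix, the eigenvalues are real.
The sum of eigenvalues equals the trace of the matrix.
trace = 10 + 2 = 12

12


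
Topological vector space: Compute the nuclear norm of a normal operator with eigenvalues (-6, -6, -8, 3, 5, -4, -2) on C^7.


For a normal operator, singular values equal |eigenvalues|.
Trace norm = sum |lambda_i| = 6 + 6 + 8 + 3 + 5 + 4 + 2
= 34

34


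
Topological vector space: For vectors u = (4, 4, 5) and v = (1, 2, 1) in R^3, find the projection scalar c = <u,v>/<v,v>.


Computing <u,v> = 4*1 + 4*2 + 5*1 = 17
Computing <v,v> = 1^2 + 2^2 + 1^2 = 6
Projection coefficient = 17/6 = 2.8333

2.8333


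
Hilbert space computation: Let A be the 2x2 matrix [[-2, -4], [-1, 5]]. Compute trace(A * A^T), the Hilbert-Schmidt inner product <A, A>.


trace(A * A^T) = sum of squares of all entries
= (-2)^2 + (-4)^2 + (-1)^2 + 5^2
= 4 + 16 + 1 + 25
= 46

46


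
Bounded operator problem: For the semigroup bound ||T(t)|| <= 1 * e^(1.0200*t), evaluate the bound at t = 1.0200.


||T(1.0200)|| <= 1 * exp(1.0200 * 1.0200)
= 1 * exp(1.0404)
= 1 * 2.8303
= 2.8303

2.8303


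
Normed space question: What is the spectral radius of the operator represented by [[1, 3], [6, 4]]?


For a 2x2 matrix, eigenvalues satisfy lambda^2 - (trace)*lambda + det = 0
trace = 1 + 4 = 5
det = 1*4 - 3*6 = -14
discriminant = 5^2 - 4*(-14) = 81
spectral radius = max |eigenvalue| = 7.0000

7.0000


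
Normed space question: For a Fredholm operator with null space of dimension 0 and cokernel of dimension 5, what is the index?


The Fredholm index is defined as ind(T) = dim(ker T) - dim(coker T)
= 0 - 5
= -5

-5


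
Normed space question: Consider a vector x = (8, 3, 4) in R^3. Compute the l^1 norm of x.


The l^1 norm equals the sum of absolute values of all components.
||x||_1 = 8 + 3 + 4
= 15

15.0000


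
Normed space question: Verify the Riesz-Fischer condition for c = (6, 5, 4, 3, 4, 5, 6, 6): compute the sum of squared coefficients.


sum |c_n|^2 = 6^2 + 5^2 + 4^2 + 3^2 + 4^2 + 5^2 + 6^2 + 6^2
= 36 + 25 + 16 + 9 + 16 + 25 + 36 + 36
= 199

199


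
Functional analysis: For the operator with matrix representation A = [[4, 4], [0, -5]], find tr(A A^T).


trace(A * A^T) = sum of squares of all entries
= 4^2 + 4^2 + 0^2 + (-5)^2
= 16 + 16 + 0 + 25
= 57

57


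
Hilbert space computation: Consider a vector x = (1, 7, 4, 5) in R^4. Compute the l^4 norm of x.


The l^4 norm = (sum |x_i|^4)^(1/4)
Sum of 4th powers = 1 + 2401 + 256 + 625 = 3283
||x||_4 = (3283)^(1/4) = 7.5695

7.5695


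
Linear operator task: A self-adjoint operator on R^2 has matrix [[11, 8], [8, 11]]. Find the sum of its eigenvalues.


For a self-adjoint (symmetric) matrix, the eigenvalues are real.
The sum of eigenvalues equals the trace of the matrix.
trace = 11 + 11 = 22

22


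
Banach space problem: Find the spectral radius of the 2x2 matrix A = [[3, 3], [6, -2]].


For a 2x2 matrix, eigenvalues satisfy lambda^2 - (trace)*lambda + det = 0
trace = 3 + -2 = 1
det = 3*-2 - 3*6 = -24
discriminant = 1^2 - 4*(-24) = 97
spectral radius = max |eigenvalue| = 5.4244

5.4244


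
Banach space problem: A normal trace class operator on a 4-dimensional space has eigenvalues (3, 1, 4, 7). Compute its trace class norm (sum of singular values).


For a normal operator, singular values equal |eigenvalues|.
Trace norm = sum |lambda_i| = 3 + 1 + 4 + 7
= 15

15


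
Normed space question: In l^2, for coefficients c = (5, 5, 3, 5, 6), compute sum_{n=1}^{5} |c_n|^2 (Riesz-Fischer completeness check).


sum |c_n|^2 = 5^2 + 5^2 + 3^2 + 5^2 + 6^2
= 25 + 25 + 9 + 25 + 36
= 120

120


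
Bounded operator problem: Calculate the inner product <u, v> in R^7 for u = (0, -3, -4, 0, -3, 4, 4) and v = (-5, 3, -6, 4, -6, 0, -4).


Computing the standard inner product <u, v> = sum u_i * v_i
= 0*-5 + -3*3 + -4*-6 + 0*4 + -3*-6 + 4*0 + 4*-4
= 0 + -9 + 24 + 0 + 18 + 0 + -16
= 17

17


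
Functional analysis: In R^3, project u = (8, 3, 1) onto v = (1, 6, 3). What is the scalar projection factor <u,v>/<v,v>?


Computing <u,v> = 8*1 + 3*6 + 1*3 = 29
Computing <v,v> = 1^2 + 6^2 + 3^2 = 46
Projection coefficient = 29/46 = 0.6304

0.6304


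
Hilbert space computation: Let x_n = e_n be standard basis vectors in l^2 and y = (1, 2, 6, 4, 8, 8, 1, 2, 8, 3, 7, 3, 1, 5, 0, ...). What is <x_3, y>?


x_3 = e_3 is the standard basis vector with 1 in position 3.
<x_3, y> = y_3 = 6
As n -> infinity, <x_n, y> -> 0, confirming weak convergence of (x_n) to 0.

6


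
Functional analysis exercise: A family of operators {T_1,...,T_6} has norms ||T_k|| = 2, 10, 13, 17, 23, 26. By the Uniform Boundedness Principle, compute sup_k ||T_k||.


By the Uniform Boundedness Principle, the supremum of norms is finite.
sup_k ||T_k|| = max(2, 10, 13, 17, 23, 26) = 26

26


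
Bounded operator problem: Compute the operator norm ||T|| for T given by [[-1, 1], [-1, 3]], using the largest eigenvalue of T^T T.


A^T A = [[2, -4], [-4, 10]]
trace(A^T A) = 12, det(A^T A) = 4
discriminant = 12^2 - 4*4 = 128
Largest eigenvalue of A^T A = (trace + sqrt(disc))/2 = 11.6569
||T|| = sqrt(11.6569) = 3.4142

3.4142


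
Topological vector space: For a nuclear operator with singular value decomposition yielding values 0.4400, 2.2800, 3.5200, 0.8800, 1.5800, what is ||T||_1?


The nuclear norm is the sum of all singular values.
||T||_1 = 0.4400 + 2.2800 + 3.5200 + 0.8800 + 1.5800
= 8.7000

8.7000


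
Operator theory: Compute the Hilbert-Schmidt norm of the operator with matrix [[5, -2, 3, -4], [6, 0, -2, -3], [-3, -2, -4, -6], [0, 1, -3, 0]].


The Hilbert-Schmidt norm is sqrt(sum of squares of all entries).
Sum of squares = 5^2 + (-2)^2 + 3^2 + (-4)^2 + 6^2 + 0^2 + (-2)^2 + (-3)^2 + (-3)^2 + (-2)^2 + (-4)^2 + (-6)^2 + 0^2 + 1^2 + (-3)^2 + 0^2
= 25 + 4 + 9 + 16 + 36 + 0 + 4 + 9 + 9 + 4 + 16 + 36 + 0 + 1 + 9 + 0 = 178
||T||_HS = sqrt(178) = 13.3417

13.3417


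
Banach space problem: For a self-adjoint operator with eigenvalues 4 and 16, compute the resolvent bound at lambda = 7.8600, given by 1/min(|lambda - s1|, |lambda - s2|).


dist(7.8600, {4, 16}) = min(|7.8600 - 4|, |7.8600 - 16|)
= min(3.8600, 8.1400) = 3.8600
Resolvent bound = 1/3.8600 = 0.2591

0.2591


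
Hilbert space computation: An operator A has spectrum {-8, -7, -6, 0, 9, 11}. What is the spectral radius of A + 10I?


Spectrum of A + 10I = {2, 3, 4, 10, 19, 21}
Spectral radius = max |lambda| over the shifted spectrum
= max(2, 3, 4, 10, 19, 21) = 21

21


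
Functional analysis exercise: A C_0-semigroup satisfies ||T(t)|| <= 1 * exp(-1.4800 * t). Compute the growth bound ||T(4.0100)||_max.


||T(4.0100)|| <= 1 * exp(-1.4800 * 4.0100)
= 1 * exp(-5.9348)
= 1 * 0.0026
= 0.0026

0.0026


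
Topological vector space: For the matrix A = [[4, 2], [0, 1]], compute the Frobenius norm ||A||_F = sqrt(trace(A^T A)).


||A||_F^2 = sum a_ij^2
= 4^2 + 2^2 + 0^2 + 1^2
= 16 + 4 + 0 + 1 = 21
||A||_F = sqrt(21) = 4.5826

4.5826


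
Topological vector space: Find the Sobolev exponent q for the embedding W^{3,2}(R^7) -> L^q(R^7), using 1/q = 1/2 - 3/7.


Using the Sobolev embedding formula: 1/q = 1/p - k/n
1/q = 1/2 - 3/7 = 1/14
q = 1/(1/14) = 14

14.0000


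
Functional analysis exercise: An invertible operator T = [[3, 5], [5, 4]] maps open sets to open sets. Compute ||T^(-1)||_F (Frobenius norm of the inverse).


det(T) = 3*4 - 5*5 = -13
T^(-1) = (1/-13) * [[4, -5], [-5, 3]] = [[-0.3077, 0.3846], [0.3846, -0.2308]]
||T^(-1)||_F^2 = (-0.3077)^2 + 0.3846^2 + 0.3846^2 + (-0.2308)^2 = 0.4438
||T^(-1)||_F = sqrt(0.4438) = 0.6662

0.6662


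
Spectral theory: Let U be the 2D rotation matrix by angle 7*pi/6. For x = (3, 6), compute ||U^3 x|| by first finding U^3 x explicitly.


U is a rotation by theta = 7*pi/6
U^3 = rotation by 3*theta = 21*pi/6 = 9*pi/6 (mod 2*pi)
cos(9*pi/6) = 0.0000, sin(9*pi/6) = -1.0000
U^3 x = (0.0000 * 3 - -1.0000 * 6, -1.0000 * 3 + 0.0000 * 6)
= (6.0000, -3.0000)
||U^3 x|| = sqrt(6.0000^2 + (-3.0000)^2) = sqrt(45.0000) = 6.7082

6.7082


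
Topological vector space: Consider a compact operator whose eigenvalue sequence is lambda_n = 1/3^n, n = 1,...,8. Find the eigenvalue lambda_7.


The eigenvalue formula gives lambda_7 = 1/3^7
= 1/2187
= 4.5725e-04

4.5725e-04


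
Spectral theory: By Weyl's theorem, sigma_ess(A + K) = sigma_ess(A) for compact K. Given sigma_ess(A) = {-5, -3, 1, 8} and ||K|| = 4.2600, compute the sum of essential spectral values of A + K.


By Weyl's theorem, the essential spectrum is invariant under compact perturbations.
sigma_ess(A + K) = sigma_ess(A) = {-5, -3, 1, 8}
Sum = -5 + -3 + 1 + 8 = 1

1
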